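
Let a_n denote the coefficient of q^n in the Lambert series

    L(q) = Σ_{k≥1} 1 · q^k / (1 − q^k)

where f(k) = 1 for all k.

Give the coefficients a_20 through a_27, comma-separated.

6, 4, 4, 2, 8, 3, 4, 4

q^20  k|20↦f(k): 1:1 2:1 4:1 5:1 10:1 20:1  a_20=6
q^21  k|21↦f(k): 21:1 7:1 3:1 1:1  a_21=4
n=22: 1·22 2·11 11·2 22·1  f→[1+1+1+1]=4
n=23: 1·23 23·1  f→[1+1]=2
[q^24] f(1)=1,f(2)=1,f(3)=1,f(4)=1,f(6)=1,f(8)=1,f(12)=1,f(24)=1 ⇒ 8
n=25: 25·1 5·5 1·25  f→[1+1+1]=3
q^26  k|26↦f(k): 1:1 2:1 13:1 26:1  a_26=4
n=27: 1·27 3·9 9·3 27·1  f→[1+1+1+1]=4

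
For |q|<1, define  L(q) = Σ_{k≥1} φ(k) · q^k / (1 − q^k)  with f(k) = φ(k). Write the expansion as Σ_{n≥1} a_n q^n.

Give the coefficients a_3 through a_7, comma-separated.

n=3: 3·1 1·3  φ→[2+1]=3
q^4  k|4↦φ(k): 4:2 2:1 1:1  a_4=4
[q^5] φ(5)=4,φ(1)=1 ⇒ 5
d|6:{6,3,2,1}  Σφ=2+2+1+1=6
[q^7] φ(1)=1,φ(7)=6 ⇒ 7

3, 4, 5, 6, 7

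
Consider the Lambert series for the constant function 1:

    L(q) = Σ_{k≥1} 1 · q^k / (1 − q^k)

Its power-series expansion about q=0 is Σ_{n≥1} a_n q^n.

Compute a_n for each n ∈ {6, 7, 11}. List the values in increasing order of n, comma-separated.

4, 2, 2

d|6:{1,2,3,6}  Σf=1+1+1+1=4
q^7  k|7↦f(k): 1:1 7:1  a_7=2
q^11  k|11↦f(k): 1:1 11:1  a_11=2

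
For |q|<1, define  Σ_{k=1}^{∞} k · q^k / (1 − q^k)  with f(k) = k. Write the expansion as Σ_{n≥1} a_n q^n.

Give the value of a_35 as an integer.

q^35  k|35↦f(k): 35:35 7:7 5:5 1:1  a_35=48

a_35 = 48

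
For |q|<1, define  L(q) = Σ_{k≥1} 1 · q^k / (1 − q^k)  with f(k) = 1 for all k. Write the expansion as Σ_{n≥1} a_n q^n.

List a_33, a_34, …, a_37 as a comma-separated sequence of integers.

4, 4, 4, 9, 2

d|33:{1,3,11,33}  Σf=1+1+1+1=4
[q^34] f(1)=1,f(2)=1,f(17)=1,f(34)=1 ⇒ 4
d|35:{35,7,5,1}  Σf=1+1+1+1=4
q^36  k|36↦f(k): 1:1 2:1 3:1 4:1 6:1 9:1 12:1 18:1 36:1  a_36=9
d|37:{37,1}  Σf=1+1=2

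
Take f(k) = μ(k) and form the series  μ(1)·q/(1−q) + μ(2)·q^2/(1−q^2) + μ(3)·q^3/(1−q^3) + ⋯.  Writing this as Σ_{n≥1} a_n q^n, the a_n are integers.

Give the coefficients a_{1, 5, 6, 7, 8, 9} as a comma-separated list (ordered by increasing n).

1, 0, 0, 0, 0, 0

[q^1] μ(1)=1 ⇒ 1
n=5: 1·5 5·1  μ→[1+(-1)]=0
d|6:{6,3,2,1}  Σμ=1+(-1)+(-1)+1=0
q^7  k|7↦μ(k): 7:-1 1:1  a_7=0
d|8:{1,2,4,8}  Σμ=1+(-1)+0+0=0
n=9: 1·9 3·3 9·1  μ→[1+(-1)+0]=0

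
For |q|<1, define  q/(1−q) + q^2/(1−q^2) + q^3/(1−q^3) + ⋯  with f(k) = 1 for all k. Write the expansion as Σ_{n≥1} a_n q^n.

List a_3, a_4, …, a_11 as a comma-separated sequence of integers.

2, 3, 2, 4, 2, 4, 3, 4, 2

[q^3] f(1)=1,f(3)=1 ⇒ 2
n=4: 1·4 2·2 4·1  f→[1+1+1]=3
n=5: 1·5 5·1  f→[1+1]=2
d|6:{1,2,3,6}  Σf=1+1+1+1=4
[q^7] f(7)=1,f(1)=1 ⇒ 2
d|8:{8,4,2,1}  Σf=1+1+1+1=4
n=9: 1·9 3·3 9·1  f→[1+1+1]=3
d|10:{10,5,2,1}  Σf=1+1+1+1=4
d|11:{11,1}  Σf=1+1=2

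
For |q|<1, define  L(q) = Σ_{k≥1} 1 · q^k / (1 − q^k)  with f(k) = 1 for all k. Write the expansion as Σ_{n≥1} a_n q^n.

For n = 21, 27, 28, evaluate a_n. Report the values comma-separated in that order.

4, 4, 6

d|21:{21,7,3,1}  Σf=1+1+1+1=4
[q^27] f(1)=1,f(3)=1,f(9)=1,f(27)=1 ⇒ 4
d|28:{28,14,7,4,2,1}  Σf=1+1+1+1+1+1=6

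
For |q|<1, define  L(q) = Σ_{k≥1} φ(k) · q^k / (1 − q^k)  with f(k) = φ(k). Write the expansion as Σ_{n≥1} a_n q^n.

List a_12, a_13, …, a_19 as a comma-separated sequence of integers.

q^12  k|12↦φ(k): 1:1 2:1 3:2 4:2 6:2 12:4  a_12=12
n=13: 1·13 13·1  φ→[1+12]=13
[q^14] φ(14)=6,φ(7)=6,φ(2)=1,φ(1)=1 ⇒ 14
[q^15] φ(15)=8,φ(5)=4,φ(3)=2,φ(1)=1 ⇒ 15
d|16:{16,8,4,2,1}  Σφ=8+4+2+1+1=16
n=17: 1·17 17·1  φ→[1+16]=17
q^18  k|18↦φ(k): 18:6 9:6 6:2 3:2 2:1 1:1  a_18=18
d|19:{19,1}  Σφ=18+1=19

12, 13, 14, 15, 16, 17, 18, 19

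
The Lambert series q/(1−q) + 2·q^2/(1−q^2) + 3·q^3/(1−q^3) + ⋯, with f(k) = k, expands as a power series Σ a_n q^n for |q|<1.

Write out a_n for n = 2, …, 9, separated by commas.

3, 4, 7, 6, 12, 8, 15, 13

[q^2] f(2)=2,f(1)=1 ⇒ 3
q^3  k|3↦f(k): 3:3 1:1  a_3=4
q^4  k|4↦f(k): 4:4 2:2 1:1  a_4=7
q^5  k|5↦f(k): 5:5 1:1  a_5=6
n=6: 6·1 3·2 2·3 1·6  f→[6+3+2+1]=12
d|7:{7,1}  Σf=7+1=8
d|8:{1,2,4,8}  Σf=1+2+4+8=15
n=9: 9·1 3·3 1·9  f→[9+3+1]=13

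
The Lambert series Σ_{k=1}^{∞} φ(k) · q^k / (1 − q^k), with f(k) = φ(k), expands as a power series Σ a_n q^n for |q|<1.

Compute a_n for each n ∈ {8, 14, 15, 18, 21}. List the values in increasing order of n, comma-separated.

d|8:{1,2,4,8}  Σφ=1+1+2+4=8
n=14: 1·14 2·7 7·2 14·1  φ→[1+1+6+6]=14
q^15  k|15↦φ(k): 15:8 5:4 3:2 1:1  a_15=15
q^18  k|18↦φ(k): 1:1 2:1 3:2 6:2 9:6 18:6  a_18=18
[q^21] φ(1)=1,φ(3)=2,φ(7)=6,φ(21)=12 ⇒ 21

8, 14, 15, 18, 21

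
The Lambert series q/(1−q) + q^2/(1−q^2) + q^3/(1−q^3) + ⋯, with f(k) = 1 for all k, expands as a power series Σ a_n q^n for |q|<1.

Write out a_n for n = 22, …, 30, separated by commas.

4, 2, 8, 3, 4, 4, 6, 2, 8

[q^22] f(1)=1,f(2)=1,f(11)=1,f(22)=1 ⇒ 4
n=23: 23·1 1·23  f→[1+1]=2
q^24  k|24↦f(k): 24:1 12:1 8:1 6:1 4:1 3:1 2:1 1:1  a_24=8
[q^25] f(1)=1,f(5)=1,f(25)=1 ⇒ 3
q^26  k|26↦f(k): 1:1 2:1 13:1 26:1  a_26=4
d|27:{1,3,9,27}  Σf=1+1+1+1=4
n=28: 1·28 2·14 4·7 7·4 14·2 28·1  f→[1+1+1+1+1+1]=6
[q^29] f(1)=1,f(29)=1 ⇒ 2
n=30: 30·1 15·2 10·3 6·5 5·6 3·10 2·15 1·30  f→[1+1+1+1+1+1+1+1]=8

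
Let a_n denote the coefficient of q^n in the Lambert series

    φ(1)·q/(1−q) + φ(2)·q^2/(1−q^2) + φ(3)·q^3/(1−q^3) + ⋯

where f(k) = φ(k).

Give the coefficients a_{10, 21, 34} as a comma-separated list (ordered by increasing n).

n=10: 1·10 2·5 5·2 10·1  φ→[1+1+4+4]=10
d|21:{21,7,3,1}  Σφ=12+6+2+1=21
d|34:{1,2,17,34}  Σφ=1+1+16+16=34

10, 21, 34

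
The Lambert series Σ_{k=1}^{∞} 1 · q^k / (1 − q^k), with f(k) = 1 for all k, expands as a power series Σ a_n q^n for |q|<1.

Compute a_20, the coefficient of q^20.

a_20 = 6

[q^20] f(20)=1,f(10)=1,f(5)=1,f(4)=1,f(2)=1,f(1)=1 ⇒ 6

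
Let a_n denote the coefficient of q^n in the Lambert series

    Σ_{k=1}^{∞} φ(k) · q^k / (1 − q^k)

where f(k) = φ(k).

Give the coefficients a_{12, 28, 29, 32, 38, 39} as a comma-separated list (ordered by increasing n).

q^12  k|12↦φ(k): 12:4 6:2 4:2 3:2 2:1 1:1  a_12=12
[q^28] φ(1)=1,φ(2)=1,φ(4)=2,φ(7)=6,φ(14)=6,φ(28)=12 ⇒ 28
q^29  k|29↦φ(k): 29:28 1:1  a_29=29
d|32:{1,2,4,8,16,32}  Σφ=1+1+2+4+8+16=32
n=38: 38·1 19·2 2·19 1·38  φ→[18+18+1+1]=38
n=39: 39·1 13·3 3·13 1·39  φ→[24+12+2+1]=39

12, 28, 29, 32, 38, 39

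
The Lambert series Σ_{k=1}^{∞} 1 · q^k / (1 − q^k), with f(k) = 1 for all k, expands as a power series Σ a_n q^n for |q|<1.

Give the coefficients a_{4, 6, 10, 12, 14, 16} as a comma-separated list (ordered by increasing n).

3, 4, 4, 6, 4, 5

[q^4] f(1)=1,f(2)=1,f(4)=1 ⇒ 3
q^6  k|6↦f(k): 6:1 3:1 2:1 1:1  a_6=4
n=10: 1·10 2·5 5·2 10·1  f→[1+1+1+1]=4
q^12  k|12↦f(k): 12:1 6:1 4:1 3:1 2:1 1:1  a_12=6
d|14:{1,2,7,14}  Σf=1+1+1+1=4
d|16:{16,8,4,2,1}  Σf=1+1+1+1+1=5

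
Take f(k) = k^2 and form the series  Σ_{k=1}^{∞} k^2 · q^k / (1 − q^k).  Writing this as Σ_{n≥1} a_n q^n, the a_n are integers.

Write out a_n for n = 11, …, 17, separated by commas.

122, 210, 170, 250, 260, 341, 290

n=11: 11·1 1·11  f→[121+1]=122
d|12:{1,2,3,4,6,12}  Σf=1+4+9+16+36+144=210
[q^13] f(13)=169,f(1)=1 ⇒ 170
[q^14] f(1)=1,f(2)=4,f(7)=49,f(14)=196 ⇒ 250
[q^15] f(15)=225,f(5)=25,f(3)=9,f(1)=1 ⇒ 260
n=16: 16·1 8·2 4·4 2·8 1·16  f→[256+64+16+4+1]=341
d|17:{1,17}  Σf=1+289=290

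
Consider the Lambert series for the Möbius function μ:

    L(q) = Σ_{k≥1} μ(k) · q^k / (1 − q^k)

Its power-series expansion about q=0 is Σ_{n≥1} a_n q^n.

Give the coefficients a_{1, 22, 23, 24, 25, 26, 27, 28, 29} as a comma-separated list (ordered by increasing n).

1, 0, 0, 0, 0, 0, 0, 0, 0

d|1:{1}  Σμ=1=1
[q^22] μ(22)=1,μ(11)=-1,μ(2)=-1,μ(1)=1 ⇒ 0
[q^23] μ(1)=1,μ(23)=-1 ⇒ 0
q^24  k|24↦μ(k): 1:1 2:-1 3:-1 4:0 6:1 8:0 12:0 24:0  a_24=0
n=25: 1·25 5·5 25·1  μ→[1+(-1)+0]=0
n=26: 26·1 13·2 2·13 1·26  μ→[1+(-1)+(-1)+1]=0
d|27:{1,3,9,27}  Σμ=1+(-1)+0+0=0
n=28: 1·28 2·14 4·7 7·4 14·2 28·1  μ→[1+(-1)+0+(-1)+1+0]=0
n=29: 29·1 1·29  μ→[(-1)+1]=0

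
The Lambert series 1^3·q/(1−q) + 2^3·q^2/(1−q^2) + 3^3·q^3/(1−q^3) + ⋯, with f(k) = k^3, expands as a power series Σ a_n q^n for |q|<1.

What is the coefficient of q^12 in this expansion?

a_12 = 2044

[q^12] f(1)=1,f(2)=8,f(3)=27,f(4)=64,f(6)=216,f(12)=1728 ⇒ 2044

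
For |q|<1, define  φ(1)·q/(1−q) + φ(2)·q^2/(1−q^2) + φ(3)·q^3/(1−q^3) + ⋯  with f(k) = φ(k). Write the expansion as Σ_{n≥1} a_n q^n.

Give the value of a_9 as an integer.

d|9:{1,3,9}  Σφ=1+2+6=9

a_9 = 9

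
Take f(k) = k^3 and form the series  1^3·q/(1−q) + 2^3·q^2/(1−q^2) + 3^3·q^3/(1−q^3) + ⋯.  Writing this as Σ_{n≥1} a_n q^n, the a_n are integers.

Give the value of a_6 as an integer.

n=6: 6·1 3·2 2·3 1·6  f→[216+27+8+1]=252

a_6 = 252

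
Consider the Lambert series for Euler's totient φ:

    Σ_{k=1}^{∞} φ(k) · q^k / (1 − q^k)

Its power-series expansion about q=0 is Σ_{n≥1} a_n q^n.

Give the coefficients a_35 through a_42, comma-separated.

[q^35] φ(1)=1,φ(5)=4,φ(7)=6,φ(35)=24 ⇒ 35
n=36: 1·36 2·18 3·12 4·9 6·6 9·4 12·3 18·2 36·1  φ→[1+1+2+2+2+6+4+6+12]=36
d|37:{37,1}  Σφ=36+1=37
n=38: 1·38 2·19 19·2 38·1  φ→[1+1+18+18]=38
d|39:{39,13,3,1}  Σφ=24+12+2+1=39
d|40:{1,2,4,5,8,10,20,40}  Σφ=1+1+2+4+4+4+8+16=40
[q^41] φ(41)=40,φ(1)=1 ⇒ 41
d|42:{1,2,3,6,7,14,21,42}  Σφ=1+1+2+2+6+6+12+12=42

35, 36, 37, 38, 39, 40, 41, 42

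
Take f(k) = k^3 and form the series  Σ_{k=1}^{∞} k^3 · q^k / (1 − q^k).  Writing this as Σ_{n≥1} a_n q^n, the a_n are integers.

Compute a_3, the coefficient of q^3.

a_3 = 28

n=3: 1·3 3·1  f→[1+27]=28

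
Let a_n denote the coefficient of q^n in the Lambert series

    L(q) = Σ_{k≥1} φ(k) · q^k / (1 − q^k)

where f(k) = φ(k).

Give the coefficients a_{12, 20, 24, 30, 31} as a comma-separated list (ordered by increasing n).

n=12: 1·12 2·6 3·4 4·3 6·2 12·1  φ→[1+1+2+2+2+4]=12
n=20: 20·1 10·2 5·4 4·5 2·10 1·20  φ→[8+4+4+2+1+1]=20
n=24: 24·1 12·2 8·3 6·4 4·6 3·8 2·12 1·24  φ→[8+4+4+2+2+2+1+1]=24
q^30  k|30↦φ(k): 30:8 15:8 10:4 6:2 5:4 3:2 2:1 1:1  a_30=30
[q^31] φ(31)=30,φ(1)=1 ⇒ 31

12, 20, 24, 30, 31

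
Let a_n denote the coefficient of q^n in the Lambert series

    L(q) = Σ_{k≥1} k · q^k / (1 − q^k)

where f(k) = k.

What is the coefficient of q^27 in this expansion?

[q^27] f(1)=1,f(3)=3,f(9)=9,f(27)=27 ⇒ 40

a_27 = 40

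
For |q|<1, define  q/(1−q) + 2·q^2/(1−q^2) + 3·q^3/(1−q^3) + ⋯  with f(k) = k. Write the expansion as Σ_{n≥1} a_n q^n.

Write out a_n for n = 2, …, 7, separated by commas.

n=2: 1·2 2·1  f→[1+2]=3
[q^3] f(3)=3,f(1)=1 ⇒ 4
n=4: 4·1 2·2 1·4  f→[4+2+1]=7
q^5  k|5↦f(k): 5:5 1:1  a_5=6
n=6: 1·6 2·3 3·2 6·1  f→[1+2+3+6]=12
n=7: 7·1 1·7  f→[7+1]=8

3, 4, 7, 6, 12, 8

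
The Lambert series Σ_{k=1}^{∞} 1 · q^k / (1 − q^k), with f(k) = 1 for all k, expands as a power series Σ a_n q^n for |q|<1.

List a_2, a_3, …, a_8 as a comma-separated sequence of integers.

2, 2, 3, 2, 4, 2, 4

[q^2] f(1)=1,f(2)=1 ⇒ 2
[q^3] f(3)=1,f(1)=1 ⇒ 2
q^4  k|4↦f(k): 4:1 2:1 1:1  a_4=3
[q^5] f(5)=1,f(1)=1 ⇒ 2
[q^6] f(6)=1,f(3)=1,f(2)=1,f(1)=1 ⇒ 4
q^7  k|7↦f(k): 1:1 7:1  a_7=2
n=8: 1·8 2·4 4·2 8·1  f→[1+1+1+1]=4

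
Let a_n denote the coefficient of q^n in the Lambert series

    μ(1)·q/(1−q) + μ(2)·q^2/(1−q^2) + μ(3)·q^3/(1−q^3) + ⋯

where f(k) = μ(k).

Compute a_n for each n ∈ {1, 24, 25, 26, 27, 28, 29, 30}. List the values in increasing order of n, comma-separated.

1, 0, 0, 0, 0, 0, 0, 0

n=1: 1·1  μ→[1]=1
d|24:{1,2,3,4,6,8,12,24}  Σμ=1+(-1)+(-1)+0+1+0+0+0=0
n=25: 1·25 5·5 25·1  μ→[1+(-1)+0]=0
[q^26] μ(1)=1,μ(2)=-1,μ(13)=-1,μ(26)=1 ⇒ 0
[q^27] μ(27)=0,μ(9)=0,μ(3)=-1,μ(1)=1 ⇒ 0
q^28  k|28↦μ(k): 1:1 2:-1 4:0 7:-1 14:1 28:0  a_28=0
d|29:{29,1}  Σμ=(-1)+1=0
[q^30] μ(1)=1,μ(2)=-1,μ(3)=-1,μ(5)=-1,μ(6)=1,μ(10)=1,μ(15)=1,μ(30)=-1 ⇒ 0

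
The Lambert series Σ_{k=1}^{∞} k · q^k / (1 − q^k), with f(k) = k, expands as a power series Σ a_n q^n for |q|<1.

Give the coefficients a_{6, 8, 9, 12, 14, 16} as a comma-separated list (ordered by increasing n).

12, 15, 13, 28, 24, 31

d|6:{1,2,3,6}  Σf=1+2+3+6=12
[q^8] f(1)=1,f(2)=2,f(4)=4,f(8)=8 ⇒ 15
n=9: 1·9 3·3 9·1  f→[1+3+9]=13
q^12  k|12↦f(k): 12:12 6:6 4:4 3:3 2:2 1:1  a_12=28
n=14: 1·14 2·7 7·2 14·1  f→[1+2+7+14]=24
d|16:{1,2,4,8,16}  Σf=1+2+4+8+16=31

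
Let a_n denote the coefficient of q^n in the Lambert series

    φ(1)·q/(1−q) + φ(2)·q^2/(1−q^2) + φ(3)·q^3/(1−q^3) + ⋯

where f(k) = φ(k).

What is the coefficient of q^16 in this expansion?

n=16: 16·1 8·2 4·4 2·8 1·16  φ→[8+4+2+1+1]=16

a_16 = 16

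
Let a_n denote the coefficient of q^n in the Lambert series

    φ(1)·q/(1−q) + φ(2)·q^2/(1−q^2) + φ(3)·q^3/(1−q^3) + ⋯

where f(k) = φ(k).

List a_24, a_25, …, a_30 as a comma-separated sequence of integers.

d|24:{24,12,8,6,4,3,2,1}  Σφ=8+4+4+2+2+2+1+1=24
d|25:{1,5,25}  Σφ=1+4+20=25
n=26: 1·26 2·13 13·2 26·1  φ→[1+1+12+12]=26
n=27: 27·1 9·3 3·9 1·27  φ→[18+6+2+1]=27
q^28  k|28↦φ(k): 28:12 14:6 7:6 4:2 2:1 1:1  a_28=28
q^29  k|29↦φ(k): 29:28 1:1  a_29=29
n=30: 1·30 2·15 3·10 5·6 6·5 10·3 15·2 30·1  φ→[1+1+2+4+2+4+8+8]=30

24, 25, 26, 27, 28, 29, 30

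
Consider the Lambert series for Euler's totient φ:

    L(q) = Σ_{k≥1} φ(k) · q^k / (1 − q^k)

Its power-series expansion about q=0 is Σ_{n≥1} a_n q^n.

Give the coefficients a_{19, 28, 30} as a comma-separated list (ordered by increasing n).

n=19: 1·19 19·1  φ→[1+18]=19
[q^28] φ(28)=12,φ(14)=6,φ(7)=6,φ(4)=2,φ(2)=1,φ(1)=1 ⇒ 28
n=30: 30·1 15·2 10·3 6·5 5·6 3·10 2·15 1·30  φ→[8+8+4+2+4+2+1+1]=30

19, 28, 30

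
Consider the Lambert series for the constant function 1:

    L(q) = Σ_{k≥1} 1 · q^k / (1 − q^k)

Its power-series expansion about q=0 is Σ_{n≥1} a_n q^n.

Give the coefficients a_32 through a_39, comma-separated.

q^32  k|32↦f(k): 1:1 2:1 4:1 8:1 16:1 32:1  a_32=6
[q^33] f(33)=1,f(11)=1,f(3)=1,f(1)=1 ⇒ 4
n=34: 34·1 17·2 2·17 1·34  f→[1+1+1+1]=4
d|35:{1,5,7,35}  Σf=1+1+1+1=4
n=36: 1·36 2·18 3·12 4·9 6·6 9·4 12·3 18·2 36·1  f→[1+1+1+1+1+1+1+1+1]=9
q^37  k|37↦f(k): 37:1 1:1  a_37=2
d|38:{1,2,19,38}  Σf=1+1+1+1=4
n=39: 1·39 3·13 13·3 39·1  f→[1+1+1+1]=4

6, 4, 4, 4, 9, 2, 4, 4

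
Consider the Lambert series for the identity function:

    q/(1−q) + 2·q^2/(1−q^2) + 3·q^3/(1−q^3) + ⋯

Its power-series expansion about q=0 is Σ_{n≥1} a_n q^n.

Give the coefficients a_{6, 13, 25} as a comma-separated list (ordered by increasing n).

12, 14, 31

n=6: 6·1 3·2 2·3 1·6  f→[6+3+2+1]=12
[q^13] f(1)=1,f(13)=13 ⇒ 14
q^25  k|25↦f(k): 1:1 5:5 25:25  a_25=31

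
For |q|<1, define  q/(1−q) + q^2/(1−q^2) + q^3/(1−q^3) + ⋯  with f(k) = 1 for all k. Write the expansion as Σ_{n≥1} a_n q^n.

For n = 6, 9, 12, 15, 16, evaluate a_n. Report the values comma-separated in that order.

4, 3, 6, 4, 5

n=6: 6·1 3·2 2·3 1·6  f→[1+1+1+1]=4
n=9: 9·1 3·3 1·9  f→[1+1+1]=3
[q^12] f(12)=1,f(6)=1,f(4)=1,f(3)=1,f(2)=1,f(1)=1 ⇒ 6
q^15  k|15↦f(k): 15:1 5:1 3:1 1:1  a_15=4
q^16  k|16↦f(k): 16:1 8:1 4:1 2:1 1:1  a_16=5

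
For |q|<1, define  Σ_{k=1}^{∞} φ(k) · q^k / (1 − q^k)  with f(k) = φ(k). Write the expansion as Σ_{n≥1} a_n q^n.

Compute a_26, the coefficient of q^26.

d|26:{26,13,2,1}  Σφ=12+12+1+1=26

a_26 = 26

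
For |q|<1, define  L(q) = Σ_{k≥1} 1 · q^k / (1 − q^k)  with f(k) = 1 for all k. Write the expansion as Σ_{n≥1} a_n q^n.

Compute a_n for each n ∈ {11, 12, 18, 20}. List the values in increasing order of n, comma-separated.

2, 6, 6, 6

q^11  k|11↦f(k): 11:1 1:1  a_11=2
d|12:{12,6,4,3,2,1}  Σf=1+1+1+1+1+1=6
q^18  k|18↦f(k): 18:1 9:1 6:1 3:1 2:1 1:1  a_18=6
d|20:{1,2,4,5,10,20}  Σf=1+1+1+1+1+1=6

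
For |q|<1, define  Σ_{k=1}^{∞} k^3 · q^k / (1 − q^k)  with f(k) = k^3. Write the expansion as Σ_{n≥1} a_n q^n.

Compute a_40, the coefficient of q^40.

q^40  k|40↦f(k): 40:64000 20:8000 10:1000 8:512 5:125 4:64 2:8 1:1  a_40=73710

a_40 = 73710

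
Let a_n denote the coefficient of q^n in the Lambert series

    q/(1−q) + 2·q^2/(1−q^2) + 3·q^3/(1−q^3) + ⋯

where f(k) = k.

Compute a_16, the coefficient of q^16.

a_16 = 31

n=16: 16·1 8·2 4·4 2·8 1·16  f→[16+8+4+2+1]=31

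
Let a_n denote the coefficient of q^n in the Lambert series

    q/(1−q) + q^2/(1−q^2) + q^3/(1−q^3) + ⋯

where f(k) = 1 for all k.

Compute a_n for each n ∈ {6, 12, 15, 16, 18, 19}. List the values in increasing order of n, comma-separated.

n=6: 6·1 3·2 2·3 1·6  f→[1+1+1+1]=4
n=12: 1·12 2·6 3·4 4·3 6·2 12·1  f→[1+1+1+1+1+1]=6
n=15: 1·15 3·5 5·3 15·1  f→[1+1+1+1]=4
q^16  k|16↦f(k): 16:1 8:1 4:1 2:1 1:1  a_16=5
q^18  k|18↦f(k): 1:1 2:1 3:1 6:1 9:1 18:1  a_18=6
q^19  k|19↦f(k): 19:1 1:1  a_19=2

4, 6, 4, 5, 6, 2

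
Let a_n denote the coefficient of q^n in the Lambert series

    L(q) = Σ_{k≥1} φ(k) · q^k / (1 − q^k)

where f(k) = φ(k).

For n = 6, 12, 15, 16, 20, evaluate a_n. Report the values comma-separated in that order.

n=6: 1·6 2·3 3·2 6·1  φ→[1+1+2+2]=6
q^12  k|12↦φ(k): 12:4 6:2 4:2 3:2 2:1 1:1  a_12=12
d|15:{15,5,3,1}  Σφ=8+4+2+1=15
n=16: 16·1 8·2 4·4 2·8 1·16  φ→[8+4+2+1+1]=16
d|20:{1,2,4,5,10,20}  Σφ=1+1+2+4+4+8=20

6, 12, 15, 16, 20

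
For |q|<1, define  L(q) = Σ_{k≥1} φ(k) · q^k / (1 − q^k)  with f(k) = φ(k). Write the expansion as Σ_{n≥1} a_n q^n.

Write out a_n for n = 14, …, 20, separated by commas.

q^14  k|14↦φ(k): 14:6 7:6 2:1 1:1  a_14=14
[q^15] φ(15)=8,φ(5)=4,φ(3)=2,φ(1)=1 ⇒ 15
[q^16] φ(1)=1,φ(2)=1,φ(4)=2,φ(8)=4,φ(16)=8 ⇒ 16
[q^17] φ(1)=1,φ(17)=16 ⇒ 17
n=18: 18·1 9·2 6·3 3·6 2·9 1·18  φ→[6+6+2+2+1+1]=18
d|19:{1,19}  Σφ=1+18=19
q^20  k|20↦φ(k): 20:8 10:4 5:4 4:2 2:1 1:1  a_20=20

14, 15, 16, 17, 18, 19, 20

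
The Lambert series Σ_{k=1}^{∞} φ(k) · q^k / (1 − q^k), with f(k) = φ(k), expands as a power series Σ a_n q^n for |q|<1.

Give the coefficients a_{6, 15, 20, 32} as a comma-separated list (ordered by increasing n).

q^6  k|6↦φ(k): 6:2 3:2 2:1 1:1  a_6=6
d|15:{1,3,5,15}  Σφ=1+2+4+8=15
[q^20] φ(1)=1,φ(2)=1,φ(4)=2,φ(5)=4,φ(10)=4,φ(20)=8 ⇒ 20
[q^32] φ(32)=16,φ(16)=8,φ(8)=4,φ(4)=2,φ(2)=1,φ(1)=1 ⇒ 32

6, 15, 20, 32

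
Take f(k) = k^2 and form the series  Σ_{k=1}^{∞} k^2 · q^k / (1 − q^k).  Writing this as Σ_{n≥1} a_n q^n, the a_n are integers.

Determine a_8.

a_8 = 85

q^8  k|8↦f(k): 8:64 4:16 2:4 1:1  a_8=85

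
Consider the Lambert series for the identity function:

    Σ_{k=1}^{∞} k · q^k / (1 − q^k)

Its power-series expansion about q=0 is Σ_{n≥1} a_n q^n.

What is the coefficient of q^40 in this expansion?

d|40:{1,2,4,5,8,10,20,40}  Σf=1+2+4+5+8+10+20+40=90

a_40 = 90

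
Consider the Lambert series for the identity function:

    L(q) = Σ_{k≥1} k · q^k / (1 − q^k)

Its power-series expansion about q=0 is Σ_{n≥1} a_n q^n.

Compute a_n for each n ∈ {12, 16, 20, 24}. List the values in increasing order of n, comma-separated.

28, 31, 42, 60

n=12: 1·12 2·6 3·4 4·3 6·2 12·1  f→[1+2+3+4+6+12]=28
q^16  k|16↦f(k): 1:1 2:2 4:4 8:8 16:16  a_16=31
d|20:{1,2,4,5,10,20}  Σf=1+2+4+5+10+20=42
[q^24] f(24)=24,f(12)=12,f(8)=8,f(6)=6,f(4)=4,f(3)=3,f(2)=2,f(1)=1 ⇒ 60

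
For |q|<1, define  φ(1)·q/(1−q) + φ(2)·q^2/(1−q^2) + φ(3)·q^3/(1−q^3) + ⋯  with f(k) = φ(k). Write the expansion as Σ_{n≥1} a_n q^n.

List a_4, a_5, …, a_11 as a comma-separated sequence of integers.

d|4:{4,2,1}  Σφ=2+1+1=4
n=5: 5·1 1·5  φ→[4+1]=5
q^6  k|6↦φ(k): 1:1 2:1 3:2 6:2  a_6=6
n=7: 7·1 1·7  φ→[6+1]=7
d|8:{8,4,2,1}  Σφ=4+2+1+1=8
q^9  k|9↦φ(k): 9:6 3:2 1:1  a_9=9
d|10:{1,2,5,10}  Σφ=1+1+4+4=10
d|11:{1,11}  Σφ=1+10=11

4, 5, 6, 7, 8, 9, 10, 11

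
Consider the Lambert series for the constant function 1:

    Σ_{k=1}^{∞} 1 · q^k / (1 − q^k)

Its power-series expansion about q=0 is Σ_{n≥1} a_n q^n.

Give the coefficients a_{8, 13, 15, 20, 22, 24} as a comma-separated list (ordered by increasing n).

4, 2, 4, 6, 4, 8

n=8: 1·8 2·4 4·2 8·1  f→[1+1+1+1]=4
q^13  k|13↦f(k): 1:1 13:1  a_13=2
n=15: 1·15 3·5 5·3 15·1  f→[1+1+1+1]=4
[q^20] f(20)=1,f(10)=1,f(5)=1,f(4)=1,f(2)=1,f(1)=1 ⇒ 6
[q^22] f(1)=1,f(2)=1,f(11)=1,f(22)=1 ⇒ 4
q^24  k|24↦f(k): 1:1 2:1 3:1 4:1 6:1 8:1 12:1 24:1  a_24=8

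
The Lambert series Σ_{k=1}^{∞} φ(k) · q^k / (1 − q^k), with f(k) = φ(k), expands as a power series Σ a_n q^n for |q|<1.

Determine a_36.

n=36: 36·1 18·2 12·3 9·4 6·6 4·9 3·12 2·18 1·36  φ→[12+6+4+6+2+2+2+1+1]=36

a_36 = 36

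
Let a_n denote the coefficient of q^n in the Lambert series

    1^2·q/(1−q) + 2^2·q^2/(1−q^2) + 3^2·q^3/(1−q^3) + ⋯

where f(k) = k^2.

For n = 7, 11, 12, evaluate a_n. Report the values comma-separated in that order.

q^7  k|7↦f(k): 7:49 1:1  a_7=50
d|11:{1,11}  Σf=1+121=122
q^12  k|12↦f(k): 1:1 2:4 3:9 4:16 6:36 12:144  a_12=210

50, 122, 210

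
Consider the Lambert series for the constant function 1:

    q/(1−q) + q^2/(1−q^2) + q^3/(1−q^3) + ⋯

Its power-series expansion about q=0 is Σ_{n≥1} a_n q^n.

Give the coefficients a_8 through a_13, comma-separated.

4, 3, 4, 2, 6, 2

[q^8] f(1)=1,f(2)=1,f(4)=1,f(8)=1 ⇒ 4
[q^9] f(1)=1,f(3)=1,f(9)=1 ⇒ 3
q^10  k|10↦f(k): 1:1 2:1 5:1 10:1  a_10=4
d|11:{1,11}  Σf=1+1=2
n=12: 12·1 6·2 4·3 3·4 2·6 1·12  f→[1+1+1+1+1+1]=6
d|13:{13,1}  Σf=1+1=2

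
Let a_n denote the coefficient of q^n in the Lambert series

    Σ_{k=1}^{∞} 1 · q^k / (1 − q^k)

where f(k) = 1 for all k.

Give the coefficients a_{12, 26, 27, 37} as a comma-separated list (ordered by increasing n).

d|12:{12,6,4,3,2,1}  Σf=1+1+1+1+1+1=6
q^26  k|26↦f(k): 26:1 13:1 2:1 1:1  a_26=4
q^27  k|27↦f(k): 27:1 9:1 3:1 1:1  a_27=4
d|37:{37,1}  Σf=1+1=2

6, 4, 4, 2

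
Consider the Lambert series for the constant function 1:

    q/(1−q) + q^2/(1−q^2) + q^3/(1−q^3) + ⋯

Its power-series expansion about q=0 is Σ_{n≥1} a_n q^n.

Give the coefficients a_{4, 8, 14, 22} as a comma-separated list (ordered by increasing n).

3, 4, 4, 4

n=4: 4·1 2·2 1·4  f→[1+1+1]=3
d|8:{1,2,4,8}  Σf=1+1+1+1=4
[q^14] f(14)=1,f(7)=1,f(2)=1,f(1)=1 ⇒ 4
d|22:{22,11,2,1}  Σf=1+1+1+1=4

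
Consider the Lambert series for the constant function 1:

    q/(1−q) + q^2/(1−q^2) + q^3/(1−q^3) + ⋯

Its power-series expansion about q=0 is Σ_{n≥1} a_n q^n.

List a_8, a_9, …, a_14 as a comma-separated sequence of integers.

d|8:{8,4,2,1}  Σf=1+1+1+1=4
d|9:{9,3,1}  Σf=1+1+1=3
q^10  k|10↦f(k): 1:1 2:1 5:1 10:1  a_10=4
d|11:{1,11}  Σf=1+1=2
d|12:{12,6,4,3,2,1}  Σf=1+1+1+1+1+1=6
q^13  k|13↦f(k): 1:1 13:1  a_13=2
n=14: 14·1 7·2 2·7 1·14  f→[1+1+1+1]=4

4, 3, 4, 2, 6, 2, 4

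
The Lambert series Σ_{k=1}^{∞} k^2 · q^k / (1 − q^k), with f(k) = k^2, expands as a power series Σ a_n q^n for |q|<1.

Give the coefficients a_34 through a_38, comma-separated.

1450, 1300, 1911, 1370, 1810

d|34:{34,17,2,1}  Σf=1156+289+4+1=1450
[q^35] f(35)=1225,f(7)=49,f(5)=25,f(1)=1 ⇒ 1300
[q^36] f(1)=1,f(2)=4,f(3)=9,f(4)=16,f(6)=36,f(9)=81,f(12)=144,f(18)=324,f(36)=1296 ⇒ 1911
d|37:{1,37}  Σf=1+1369=1370
q^38  k|38↦f(k): 38:1444 19:361 2:4 1:1  a_38=1810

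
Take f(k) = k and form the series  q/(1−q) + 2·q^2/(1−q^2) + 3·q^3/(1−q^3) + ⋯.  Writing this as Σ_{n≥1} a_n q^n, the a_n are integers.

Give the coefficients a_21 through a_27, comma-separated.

n=21: 21·1 7·3 3·7 1·21  f→[21+7+3+1]=32
d|22:{1,2,11,22}  Σf=1+2+11+22=36
q^23  k|23↦f(k): 1:1 23:23  a_23=24
n=24: 24·1 12·2 8·3 6·4 4·6 3·8 2·12 1·24  f→[24+12+8+6+4+3+2+1]=60
[q^25] f(25)=25,f(5)=5,f(1)=1 ⇒ 31
[q^26] f(26)=26,f(13)=13,f(2)=2,f(1)=1 ⇒ 42
n=27: 1·27 3·9 9·3 27·1  f→[1+3+9+27]=40

32, 36, 24, 60, 31, 42, 40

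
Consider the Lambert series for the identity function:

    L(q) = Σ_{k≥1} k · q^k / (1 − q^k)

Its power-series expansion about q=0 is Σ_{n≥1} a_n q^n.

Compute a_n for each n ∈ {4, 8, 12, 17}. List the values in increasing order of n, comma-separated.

q^4  k|4↦f(k): 4:4 2:2 1:1  a_4=7
[q^8] f(8)=8,f(4)=4,f(2)=2,f(1)=1 ⇒ 15
n=12: 12·1 6·2 4·3 3·4 2·6 1·12  f→[12+6+4+3+2+1]=28
d|17:{1,17}  Σf=1+17=18

7, 15, 28, 18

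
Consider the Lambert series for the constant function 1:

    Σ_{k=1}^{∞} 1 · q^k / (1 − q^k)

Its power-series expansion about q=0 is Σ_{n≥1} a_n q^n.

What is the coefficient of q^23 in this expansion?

[q^23] f(23)=1,f(1)=1 ⇒ 2

a_23 = 2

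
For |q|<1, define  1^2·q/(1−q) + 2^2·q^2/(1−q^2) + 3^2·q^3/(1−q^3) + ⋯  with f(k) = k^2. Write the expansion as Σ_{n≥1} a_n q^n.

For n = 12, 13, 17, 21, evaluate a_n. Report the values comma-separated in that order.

210, 170, 290, 500

[q^12] f(1)=1,f(2)=4,f(3)=9,f(4)=16,f(6)=36,f(12)=144 ⇒ 210
n=13: 1·13 13·1  f→[1+169]=170
d|17:{1,17}  Σf=1+289=290
d|21:{1,3,7,21}  Σf=1+9+49+441=500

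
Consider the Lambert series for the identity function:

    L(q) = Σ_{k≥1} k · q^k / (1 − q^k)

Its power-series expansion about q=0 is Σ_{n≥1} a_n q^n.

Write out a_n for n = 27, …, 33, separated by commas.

40, 56, 30, 72, 32, 63, 48

[q^27] f(1)=1,f(3)=3,f(9)=9,f(27)=27 ⇒ 40
d|28:{1,2,4,7,14,28}  Σf=1+2+4+7+14+28=56
q^29  k|29↦f(k): 1:1 29:29  a_29=30
[q^30] f(30)=30,f(15)=15,f(10)=10,f(6)=6,f(5)=5,f(3)=3,f(2)=2,f(1)=1 ⇒ 72
d|31:{1,31}  Σf=1+31=32
n=32: 32·1 16·2 8·4 4·8 2·16 1·32  f→[32+16+8+4+2+1]=63
n=33: 33·1 11·3 3·11 1·33  f→[33+11+3+1]=48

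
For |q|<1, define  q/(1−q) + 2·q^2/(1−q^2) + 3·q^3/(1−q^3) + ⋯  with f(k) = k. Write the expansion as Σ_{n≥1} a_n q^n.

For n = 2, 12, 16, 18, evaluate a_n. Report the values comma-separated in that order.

3, 28, 31, 39

[q^2] f(1)=1,f(2)=2 ⇒ 3
n=12: 12·1 6·2 4·3 3·4 2·6 1·12  f→[12+6+4+3+2+1]=28
[q^16] f(1)=1,f(2)=2,f(4)=4,f(8)=8,f(16)=16 ⇒ 31
q^18  k|18↦f(k): 18:18 9:9 6:6 3:3 2:2 1:1  a_18=39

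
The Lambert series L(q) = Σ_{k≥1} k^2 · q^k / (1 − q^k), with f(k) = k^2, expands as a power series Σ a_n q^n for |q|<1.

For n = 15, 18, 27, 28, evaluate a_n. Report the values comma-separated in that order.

q^15  k|15↦f(k): 15:225 5:25 3:9 1:1  a_15=260
[q^18] f(1)=1,f(2)=4,f(3)=9,f(6)=36,f(9)=81,f(18)=324 ⇒ 455
q^27  k|27↦f(k): 1:1 3:9 9:81 27:729  a_27=820
[q^28] f(1)=1,f(2)=4,f(4)=16,f(7)=49,f(14)=196,f(28)=784 ⇒ 1050

260, 455, 820, 1050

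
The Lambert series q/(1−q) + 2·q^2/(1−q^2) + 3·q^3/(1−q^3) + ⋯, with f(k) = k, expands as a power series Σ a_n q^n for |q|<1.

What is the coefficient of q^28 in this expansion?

n=28: 28·1 14·2 7·4 4·7 2·14 1·28  f→[28+14+7+4+2+1]=56

a_28 = 56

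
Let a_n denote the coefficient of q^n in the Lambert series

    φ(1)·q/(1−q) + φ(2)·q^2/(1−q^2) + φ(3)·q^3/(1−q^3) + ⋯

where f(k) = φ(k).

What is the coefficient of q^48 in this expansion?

n=48: 48·1 24·2 16·3 12·4 8·6 6·8 4·12 3·16 2·24 1·48  φ→[16+8+8+4+4+2+2+2+1+1]=48

a_48 = 48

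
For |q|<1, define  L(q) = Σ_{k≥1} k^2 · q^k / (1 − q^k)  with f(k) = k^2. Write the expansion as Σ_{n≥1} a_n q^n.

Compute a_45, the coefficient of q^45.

a_45 = 2366

[q^45] f(1)=1,f(3)=9,f(5)=25,f(9)=81,f(15)=225,f(45)=2025 ⇒ 2366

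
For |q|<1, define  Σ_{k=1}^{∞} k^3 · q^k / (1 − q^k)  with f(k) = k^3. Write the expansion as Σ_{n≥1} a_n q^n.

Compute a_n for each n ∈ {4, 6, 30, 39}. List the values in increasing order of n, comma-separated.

[q^4] f(1)=1,f(2)=8,f(4)=64 ⇒ 73
d|6:{1,2,3,6}  Σf=1+8+27+216=252
q^30  k|30↦f(k): 30:27000 15:3375 10:1000 6:216 5:125 3:27 2:8 1:1  a_30=31752
n=39: 39·1 13·3 3·13 1·39  f→[59319+2197+27+1]=61544

73, 252, 31752, 61544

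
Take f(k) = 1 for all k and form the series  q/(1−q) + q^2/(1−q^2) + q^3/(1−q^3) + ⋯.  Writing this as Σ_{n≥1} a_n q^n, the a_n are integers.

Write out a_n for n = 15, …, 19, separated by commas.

4, 5, 2, 6, 2

q^15  k|15↦f(k): 15:1 5:1 3:1 1:1  a_15=4
q^16  k|16↦f(k): 16:1 8:1 4:1 2:1 1:1  a_16=5
[q^17] f(1)=1,f(17)=1 ⇒ 2
[q^18] f(18)=1,f(9)=1,f(6)=1,f(3)=1,f(2)=1,f(1)=1 ⇒ 6
q^19  k|19↦f(k): 1:1 19:1  a_19=2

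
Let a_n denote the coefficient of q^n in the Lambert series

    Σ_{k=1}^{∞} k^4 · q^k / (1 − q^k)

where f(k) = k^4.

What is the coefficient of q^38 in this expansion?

a_38 = 2215474

d|38:{1,2,19,38}  Σf=1+16+130321+2085136=2215474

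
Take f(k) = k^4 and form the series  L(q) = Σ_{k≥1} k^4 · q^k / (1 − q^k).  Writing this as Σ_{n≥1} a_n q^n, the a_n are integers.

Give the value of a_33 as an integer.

a_33 = 1200644

q^33  k|33↦f(k): 33:1185921 11:14641 3:81 1:1  a_33=1200644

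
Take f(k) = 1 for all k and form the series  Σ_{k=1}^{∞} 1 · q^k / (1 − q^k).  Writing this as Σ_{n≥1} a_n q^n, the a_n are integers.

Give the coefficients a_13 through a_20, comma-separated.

n=13: 13·1 1·13  f→[1+1]=2
n=14: 14·1 7·2 2·7 1·14  f→[1+1+1+1]=4
q^15  k|15↦f(k): 1:1 3:1 5:1 15:1  a_15=4
d|16:{16,8,4,2,1}  Σf=1+1+1+1+1=5
q^17  k|17↦f(k): 1:1 17:1  a_17=2
[q^18] f(18)=1,f(9)=1,f(6)=1,f(3)=1,f(2)=1,f(1)=1 ⇒ 6
q^19  k|19↦f(k): 19:1 1:1  a_19=2
d|20:{20,10,5,4,2,1}  Σf=1+1+1+1+1+1=6

2, 4, 4, 5, 2, 6, 2, 6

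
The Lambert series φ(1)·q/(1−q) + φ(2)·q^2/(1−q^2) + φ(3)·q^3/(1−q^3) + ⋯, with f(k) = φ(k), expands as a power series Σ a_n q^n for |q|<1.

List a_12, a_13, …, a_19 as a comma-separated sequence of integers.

d|12:{1,2,3,4,6,12}  Σφ=1+1+2+2+2+4=12
[q^13] φ(1)=1,φ(13)=12 ⇒ 13
d|14:{14,7,2,1}  Σφ=6+6+1+1=14
n=15: 1·15 3·5 5·3 15·1  φ→[1+2+4+8]=15
q^16  k|16↦φ(k): 1:1 2:1 4:2 8:4 16:8  a_16=16
n=17: 1·17 17·1  φ→[1+16]=17
[q^18] φ(18)=6,φ(9)=6,φ(6)=2,φ(3)=2,φ(2)=1,φ(1)=1 ⇒ 18
d|19:{1,19}  Σφ=1+18=19

12, 13, 14, 15, 16, 17, 18, 19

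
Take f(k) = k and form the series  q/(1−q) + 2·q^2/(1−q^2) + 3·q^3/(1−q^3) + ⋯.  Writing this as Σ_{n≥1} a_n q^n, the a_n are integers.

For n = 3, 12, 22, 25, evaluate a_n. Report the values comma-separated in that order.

4, 28, 36, 31

d|3:{1,3}  Σf=1+3=4
q^12  k|12↦f(k): 12:12 6:6 4:4 3:3 2:2 1:1  a_12=28
n=22: 1·22 2·11 11·2 22·1  f→[1+2+11+22]=36
n=25: 25·1 5·5 1·25  f→[25+5+1]=31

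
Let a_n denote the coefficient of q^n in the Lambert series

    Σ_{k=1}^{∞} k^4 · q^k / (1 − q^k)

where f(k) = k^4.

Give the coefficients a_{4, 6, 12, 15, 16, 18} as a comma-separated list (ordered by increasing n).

n=4: 4·1 2·2 1·4  f→[256+16+1]=273
[q^6] f(6)=1296,f(3)=81,f(2)=16,f(1)=1 ⇒ 1394
[q^12] f(12)=20736,f(6)=1296,f(4)=256,f(3)=81,f(2)=16,f(1)=1 ⇒ 22386
n=15: 15·1 5·3 3·5 1·15  f→[50625+625+81+1]=51332
q^16  k|16↦f(k): 1:1 2:16 4:256 8:4096 16:65536  a_16=69905
q^18  k|18↦f(k): 1:1 2:16 3:81 6:1296 9:6561 18:104976  a_18=112931

273, 1394, 22386, 51332, 69905, 112931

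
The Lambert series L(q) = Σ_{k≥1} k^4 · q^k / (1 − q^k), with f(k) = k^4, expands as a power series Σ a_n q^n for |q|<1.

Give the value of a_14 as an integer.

q^14  k|14↦f(k): 1:1 2:16 7:2401 14:38416  a_14=40834

a_14 = 40834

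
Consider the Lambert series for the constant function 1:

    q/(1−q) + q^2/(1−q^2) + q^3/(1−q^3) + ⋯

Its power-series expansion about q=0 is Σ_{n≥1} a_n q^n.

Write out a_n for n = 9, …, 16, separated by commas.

d|9:{9,3,1}  Σf=1+1+1=3
d|10:{10,5,2,1}  Σf=1+1+1+1=4
d|11:{11,1}  Σf=1+1=2
[q^12] f(1)=1,f(2)=1,f(3)=1,f(4)=1,f(6)=1,f(12)=1 ⇒ 6
d|13:{13,1}  Σf=1+1=2
[q^14] f(1)=1,f(2)=1,f(7)=1,f(14)=1 ⇒ 4
q^15  k|15↦f(k): 1:1 3:1 5:1 15:1  a_15=4
[q^16] f(1)=1,f(2)=1,f(4)=1,f(8)=1,f(16)=1 ⇒ 5

3, 4, 2, 6, 2, 4, 4, 5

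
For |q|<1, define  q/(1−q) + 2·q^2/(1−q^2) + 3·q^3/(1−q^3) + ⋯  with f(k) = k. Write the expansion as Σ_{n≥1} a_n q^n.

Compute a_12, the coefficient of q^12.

a_12 = 28

q^12  k|12↦f(k): 12:12 6:6 4:4 3:3 2:2 1:1  a_12=28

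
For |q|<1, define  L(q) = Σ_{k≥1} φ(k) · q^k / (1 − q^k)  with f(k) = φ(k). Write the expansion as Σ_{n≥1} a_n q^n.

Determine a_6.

[q^6] φ(6)=2,φ(3)=2,φ(2)=1,φ(1)=1 ⇒ 6

a_6 = 6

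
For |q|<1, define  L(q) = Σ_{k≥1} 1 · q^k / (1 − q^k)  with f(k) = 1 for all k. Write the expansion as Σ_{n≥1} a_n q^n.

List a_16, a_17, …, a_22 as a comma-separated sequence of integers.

5, 2, 6, 2, 6, 4, 4

[q^16] f(16)=1,f(8)=1,f(4)=1,f(2)=1,f(1)=1 ⇒ 5
q^17  k|17↦f(k): 17:1 1:1  a_17=2
d|18:{1,2,3,6,9,18}  Σf=1+1+1+1+1+1=6
d|19:{19,1}  Σf=1+1=2
q^20  k|20↦f(k): 20:1 10:1 5:1 4:1 2:1 1:1  a_20=6
n=21: 21·1 7·3 3·7 1·21  f→[1+1+1+1]=4
d|22:{22,11,2,1}  Σf=1+1+1+1=4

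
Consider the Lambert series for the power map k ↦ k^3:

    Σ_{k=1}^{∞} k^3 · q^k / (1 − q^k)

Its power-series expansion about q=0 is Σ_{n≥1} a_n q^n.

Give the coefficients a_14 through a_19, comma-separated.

d|14:{14,7,2,1}  Σf=2744+343+8+1=3096
q^15  k|15↦f(k): 15:3375 5:125 3:27 1:1  a_15=3528
q^16  k|16↦f(k): 16:4096 8:512 4:64 2:8 1:1  a_16=4681
q^17  k|17↦f(k): 1:1 17:4913  a_17=4914
n=18: 1·18 2·9 3·6 6·3 9·2 18·1  f→[1+8+27+216+729+5832]=6813
d|19:{19,1}  Σf=6859+1=6860

3096, 3528, 4681, 4914, 6813, 6860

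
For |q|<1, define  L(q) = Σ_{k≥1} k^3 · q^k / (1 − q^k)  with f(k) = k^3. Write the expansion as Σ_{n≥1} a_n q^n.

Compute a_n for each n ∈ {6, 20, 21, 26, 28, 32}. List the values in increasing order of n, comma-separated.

252, 9198, 9632, 19782, 25112, 37449

n=6: 1·6 2·3 3·2 6·1  f→[1+8+27+216]=252
d|20:{1,2,4,5,10,20}  Σf=1+8+64+125+1000+8000=9198
n=21: 1·21 3·7 7·3 21·1  f→[1+27+343+9261]=9632
d|26:{26,13,2,1}  Σf=17576+2197+8+1=19782
d|28:{28,14,7,4,2,1}  Σf=21952+2744+343+64+8+1=25112
d|32:{32,16,8,4,2,1}  Σf=32768+4096+512+64+8+1=37449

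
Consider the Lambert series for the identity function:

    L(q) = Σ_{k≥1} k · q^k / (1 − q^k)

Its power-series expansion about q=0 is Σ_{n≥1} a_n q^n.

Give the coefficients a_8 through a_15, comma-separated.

15, 13, 18, 12, 28, 14, 24, 24

q^8  k|8↦f(k): 8:8 4:4 2:2 1:1  a_8=15
q^9  k|9↦f(k): 1:1 3:3 9:9  a_9=13
n=10: 1·10 2·5 5·2 10·1  f→[1+2+5+10]=18
n=11: 11·1 1·11  f→[11+1]=12
n=12: 12·1 6·2 4·3 3·4 2·6 1·12  f→[12+6+4+3+2+1]=28
[q^13] f(13)=13,f(1)=1 ⇒ 14
n=14: 14·1 7·2 2·7 1·14  f→[14+7+2+1]=24
q^15  k|15↦f(k): 1:1 3:3 5:5 15:15  a_15=24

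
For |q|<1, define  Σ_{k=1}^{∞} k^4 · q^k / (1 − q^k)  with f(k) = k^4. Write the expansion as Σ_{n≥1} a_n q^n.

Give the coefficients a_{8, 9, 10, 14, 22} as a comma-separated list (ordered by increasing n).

[q^8] f(1)=1,f(2)=16,f(4)=256,f(8)=4096 ⇒ 4369
d|9:{9,3,1}  Σf=6561+81+1=6643
[q^10] f(10)=10000,f(5)=625,f(2)=16,f(1)=1 ⇒ 10642
d|14:{1,2,7,14}  Σf=1+16+2401+38416=40834
[q^22] f(1)=1,f(2)=16,f(11)=14641,f(22)=234256 ⇒ 248914

4369, 6643, 10642, 40834, 248914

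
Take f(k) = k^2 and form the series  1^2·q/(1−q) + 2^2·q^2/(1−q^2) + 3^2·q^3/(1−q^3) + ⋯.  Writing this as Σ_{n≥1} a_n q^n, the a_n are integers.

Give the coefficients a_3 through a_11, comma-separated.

10, 21, 26, 50, 50, 85, 91, 130, 122

n=3: 3·1 1·3  f→[9+1]=10
d|4:{4,2,1}  Σf=16+4+1=21
[q^5] f(1)=1,f(5)=25 ⇒ 26
n=6: 6·1 3·2 2·3 1·6  f→[36+9+4+1]=50
n=7: 7·1 1·7  f→[49+1]=50
n=8: 8·1 4·2 2·4 1·8  f→[64+16+4+1]=85
[q^9] f(9)=81,f(3)=9,f(1)=1 ⇒ 91
d|10:{1,2,5,10}  Σf=1+4+25+100=130
d|11:{11,1}  Σf=121+1=122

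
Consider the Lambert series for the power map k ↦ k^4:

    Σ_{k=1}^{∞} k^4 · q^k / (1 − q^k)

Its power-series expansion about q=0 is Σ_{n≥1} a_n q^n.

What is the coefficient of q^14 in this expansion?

n=14: 14·1 7·2 2·7 1·14  f→[38416+2401+16+1]=40834

a_14 = 40834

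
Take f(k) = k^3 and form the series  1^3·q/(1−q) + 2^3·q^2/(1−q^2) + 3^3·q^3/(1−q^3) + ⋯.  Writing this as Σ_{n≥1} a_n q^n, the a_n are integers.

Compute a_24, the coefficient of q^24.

n=24: 1·24 2·12 3·8 4·6 6·4 8·3 12·2 24·1  f→[1+8+27+64+216+512+1728+13824]=16380

a_24 = 16380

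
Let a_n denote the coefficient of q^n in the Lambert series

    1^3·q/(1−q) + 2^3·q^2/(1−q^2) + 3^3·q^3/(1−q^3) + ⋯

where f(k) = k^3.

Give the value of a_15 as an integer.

[q^15] f(1)=1,f(3)=27,f(5)=125,f(15)=3375 ⇒ 3528

a_15 = 3528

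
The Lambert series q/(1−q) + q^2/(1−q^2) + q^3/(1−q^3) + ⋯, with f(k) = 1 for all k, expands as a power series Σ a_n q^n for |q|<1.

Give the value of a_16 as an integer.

d|16:{16,8,4,2,1}  Σf=1+1+1+1+1=5

a_16 = 5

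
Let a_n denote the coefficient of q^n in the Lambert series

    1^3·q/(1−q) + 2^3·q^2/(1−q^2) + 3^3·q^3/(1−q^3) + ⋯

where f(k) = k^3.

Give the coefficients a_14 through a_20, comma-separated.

3096, 3528, 4681, 4914, 6813, 6860, 9198

d|14:{14,7,2,1}  Σf=2744+343+8+1=3096
d|15:{15,5,3,1}  Σf=3375+125+27+1=3528
q^16  k|16↦f(k): 16:4096 8:512 4:64 2:8 1:1  a_16=4681
q^17  k|17↦f(k): 17:4913 1:1  a_17=4914
[q^18] f(1)=1,f(2)=8,f(3)=27,f(6)=216,f(9)=729,f(18)=5832 ⇒ 6813
[q^19] f(19)=6859,f(1)=1 ⇒ 6860
[q^20] f(1)=1,f(2)=8,f(4)=64,f(5)=125,f(10)=1000,f(20)=8000 ⇒ 9198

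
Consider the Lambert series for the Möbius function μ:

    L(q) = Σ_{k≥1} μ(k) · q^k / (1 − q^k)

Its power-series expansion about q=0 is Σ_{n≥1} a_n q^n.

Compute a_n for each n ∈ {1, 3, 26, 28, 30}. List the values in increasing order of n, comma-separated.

d|1:{1}  Σμ=1=1
q^3  k|3↦μ(k): 3:-1 1:1  a_3=0
[q^26] μ(1)=1,μ(2)=-1,μ(13)=-1,μ(26)=1 ⇒ 0
[q^28] μ(1)=1,μ(2)=-1,μ(4)=0,μ(7)=-1,μ(14)=1,μ(28)=0 ⇒ 0
d|30:{30,15,10,6,5,3,2,1}  Σμ=(-1)+1+1+1+(-1)+(-1)+(-1)+1=0

1, 0, 0, 0, 0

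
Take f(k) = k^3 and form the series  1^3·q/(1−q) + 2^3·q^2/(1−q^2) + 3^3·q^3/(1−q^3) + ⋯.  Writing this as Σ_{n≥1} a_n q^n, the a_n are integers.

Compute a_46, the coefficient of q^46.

a_46 = 109512

n=46: 1·46 2·23 23·2 46·1  f→[1+8+12167+97336]=109512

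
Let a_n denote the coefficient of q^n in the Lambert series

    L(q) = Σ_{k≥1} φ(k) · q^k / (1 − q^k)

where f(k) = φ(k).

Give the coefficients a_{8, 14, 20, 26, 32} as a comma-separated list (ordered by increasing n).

d|8:{1,2,4,8}  Σφ=1+1+2+4=8
q^14  k|14↦φ(k): 1:1 2:1 7:6 14:6  a_14=14
n=20: 20·1 10·2 5·4 4·5 2·10 1·20  φ→[8+4+4+2+1+1]=20
n=26: 1·26 2·13 13·2 26·1  φ→[1+1+12+12]=26
d|32:{32,16,8,4,2,1}  Σφ=16+8+4+2+1+1=32

8, 14, 20, 26, 32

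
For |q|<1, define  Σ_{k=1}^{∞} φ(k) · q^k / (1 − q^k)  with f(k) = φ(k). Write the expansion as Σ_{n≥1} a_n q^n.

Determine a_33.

d|33:{1,3,11,33}  Σφ=1+2+10+20=33

a_33 = 33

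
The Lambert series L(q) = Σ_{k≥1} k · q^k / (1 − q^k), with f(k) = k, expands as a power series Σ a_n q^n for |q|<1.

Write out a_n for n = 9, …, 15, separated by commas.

13, 18, 12, 28, 14, 24, 24

n=9: 9·1 3·3 1·9  f→[9+3+1]=13
[q^10] f(10)=10,f(5)=5,f(2)=2,f(1)=1 ⇒ 18
q^11  k|11↦f(k): 11:11 1:1  a_11=12
d|12:{12,6,4,3,2,1}  Σf=12+6+4+3+2+1=28
[q^13] f(1)=1,f(13)=13 ⇒ 14
d|14:{14,7,2,1}  Σf=14+7+2+1=24
q^15  k|15↦f(k): 15:15 5:5 3:3 1:1  a_15=24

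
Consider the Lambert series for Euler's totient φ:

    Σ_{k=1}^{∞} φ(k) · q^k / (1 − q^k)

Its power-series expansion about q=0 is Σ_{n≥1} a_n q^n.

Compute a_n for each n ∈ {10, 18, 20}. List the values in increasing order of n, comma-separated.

[q^10] φ(1)=1,φ(2)=1,φ(5)=4,φ(10)=4 ⇒ 10
n=18: 18·1 9·2 6·3 3·6 2·9 1·18  φ→[6+6+2+2+1+1]=18
d|20:{1,2,4,5,10,20}  Σφ=1+1+2+4+4+8=20

10, 18, 20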